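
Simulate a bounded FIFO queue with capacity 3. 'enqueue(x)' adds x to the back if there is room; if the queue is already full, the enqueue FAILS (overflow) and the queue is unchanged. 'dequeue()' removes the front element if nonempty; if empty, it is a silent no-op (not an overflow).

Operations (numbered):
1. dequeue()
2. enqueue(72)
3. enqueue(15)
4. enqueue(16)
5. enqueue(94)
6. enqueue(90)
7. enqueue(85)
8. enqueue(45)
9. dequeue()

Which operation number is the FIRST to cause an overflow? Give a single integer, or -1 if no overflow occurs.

1. dequeue(): empty, no-op, size=0
2. enqueue(72): size=1
3. enqueue(15): size=2
4. enqueue(16): size=3
5. enqueue(94): size=3=cap → OVERFLOW (fail)
6. enqueue(90): size=3=cap → OVERFLOW (fail)
7. enqueue(85): size=3=cap → OVERFLOW (fail)
8. enqueue(45): size=3=cap → OVERFLOW (fail)
9. dequeue(): size=2

Answer: 5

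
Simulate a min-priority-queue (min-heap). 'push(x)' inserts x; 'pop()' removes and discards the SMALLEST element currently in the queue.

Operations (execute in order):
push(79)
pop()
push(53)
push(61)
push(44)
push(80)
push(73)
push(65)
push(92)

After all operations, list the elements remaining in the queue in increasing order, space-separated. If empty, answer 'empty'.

push(79): heap contents = [79]
pop() → 79: heap contents = []
push(53): heap contents = [53]
push(61): heap contents = [53, 61]
push(44): heap contents = [44, 53, 61]
push(80): heap contents = [44, 53, 61, 80]
push(73): heap contents = [44, 53, 61, 73, 80]
push(65): heap contents = [44, 53, 61, 65, 73, 80]
push(92): heap contents = [44, 53, 61, 65, 73, 80, 92]

Answer: 44 53 61 65 73 80 92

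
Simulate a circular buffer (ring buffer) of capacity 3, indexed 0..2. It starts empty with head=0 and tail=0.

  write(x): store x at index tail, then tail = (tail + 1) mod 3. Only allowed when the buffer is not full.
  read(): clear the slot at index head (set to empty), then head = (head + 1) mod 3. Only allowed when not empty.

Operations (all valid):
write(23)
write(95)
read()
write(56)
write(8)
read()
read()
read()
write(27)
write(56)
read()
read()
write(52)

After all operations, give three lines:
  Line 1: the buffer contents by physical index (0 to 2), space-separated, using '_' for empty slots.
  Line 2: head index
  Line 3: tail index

Answer: 52 _ _
0
1

Derivation:
write(23): buf=[23 _ _], head=0, tail=1, size=1
write(95): buf=[23 95 _], head=0, tail=2, size=2
read(): buf=[_ 95 _], head=1, tail=2, size=1
write(56): buf=[_ 95 56], head=1, tail=0, size=2
write(8): buf=[8 95 56], head=1, tail=1, size=3
read(): buf=[8 _ 56], head=2, tail=1, size=2
read(): buf=[8 _ _], head=0, tail=1, size=1
read(): buf=[_ _ _], head=1, tail=1, size=0
write(27): buf=[_ 27 _], head=1, tail=2, size=1
write(56): buf=[_ 27 56], head=1, tail=0, size=2
read(): buf=[_ _ 56], head=2, tail=0, size=1
read(): buf=[_ _ _], head=0, tail=0, size=0
write(52): buf=[52 _ _], head=0, tail=1, size=1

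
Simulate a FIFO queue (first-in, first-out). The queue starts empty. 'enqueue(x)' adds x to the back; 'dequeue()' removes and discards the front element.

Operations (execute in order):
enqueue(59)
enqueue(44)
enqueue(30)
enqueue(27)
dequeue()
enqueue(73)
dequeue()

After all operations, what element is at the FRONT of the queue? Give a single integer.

Answer: 30

Derivation:
enqueue(59): queue = [59]
enqueue(44): queue = [59, 44]
enqueue(30): queue = [59, 44, 30]
enqueue(27): queue = [59, 44, 30, 27]
dequeue(): queue = [44, 30, 27]
enqueue(73): queue = [44, 30, 27, 73]
dequeue(): queue = [30, 27, 73]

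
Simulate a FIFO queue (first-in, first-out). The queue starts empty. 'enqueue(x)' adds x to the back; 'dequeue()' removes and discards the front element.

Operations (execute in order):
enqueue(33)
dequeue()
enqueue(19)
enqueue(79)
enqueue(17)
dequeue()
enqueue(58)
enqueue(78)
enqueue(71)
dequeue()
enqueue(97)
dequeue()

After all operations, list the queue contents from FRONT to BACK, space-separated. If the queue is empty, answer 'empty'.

enqueue(33): [33]
dequeue(): []
enqueue(19): [19]
enqueue(79): [19, 79]
enqueue(17): [19, 79, 17]
dequeue(): [79, 17]
enqueue(58): [79, 17, 58]
enqueue(78): [79, 17, 58, 78]
enqueue(71): [79, 17, 58, 78, 71]
dequeue(): [17, 58, 78, 71]
enqueue(97): [17, 58, 78, 71, 97]
dequeue(): [58, 78, 71, 97]

Answer: 58 78 71 97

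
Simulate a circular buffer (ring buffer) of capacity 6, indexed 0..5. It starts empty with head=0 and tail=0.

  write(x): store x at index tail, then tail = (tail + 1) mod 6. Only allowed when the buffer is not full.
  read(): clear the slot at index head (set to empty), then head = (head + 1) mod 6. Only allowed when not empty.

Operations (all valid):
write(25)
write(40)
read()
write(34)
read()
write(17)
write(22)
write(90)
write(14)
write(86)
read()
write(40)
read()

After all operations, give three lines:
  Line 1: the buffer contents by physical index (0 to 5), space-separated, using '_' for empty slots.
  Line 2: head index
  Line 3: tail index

Answer: 14 86 40 _ 22 90
4
3

Derivation:
write(25): buf=[25 _ _ _ _ _], head=0, tail=1, size=1
write(40): buf=[25 40 _ _ _ _], head=0, tail=2, size=2
read(): buf=[_ 40 _ _ _ _], head=1, tail=2, size=1
write(34): buf=[_ 40 34 _ _ _], head=1, tail=3, size=2
read(): buf=[_ _ 34 _ _ _], head=2, tail=3, size=1
write(17): buf=[_ _ 34 17 _ _], head=2, tail=4, size=2
write(22): buf=[_ _ 34 17 22 _], head=2, tail=5, size=3
write(90): buf=[_ _ 34 17 22 90], head=2, tail=0, size=4
write(14): buf=[14 _ 34 17 22 90], head=2, tail=1, size=5
write(86): buf=[14 86 34 17 22 90], head=2, tail=2, size=6
read(): buf=[14 86 _ 17 22 90], head=3, tail=2, size=5
write(40): buf=[14 86 40 17 22 90], head=3, tail=3, size=6
read(): buf=[14 86 40 _ 22 90], head=4, tail=3, size=5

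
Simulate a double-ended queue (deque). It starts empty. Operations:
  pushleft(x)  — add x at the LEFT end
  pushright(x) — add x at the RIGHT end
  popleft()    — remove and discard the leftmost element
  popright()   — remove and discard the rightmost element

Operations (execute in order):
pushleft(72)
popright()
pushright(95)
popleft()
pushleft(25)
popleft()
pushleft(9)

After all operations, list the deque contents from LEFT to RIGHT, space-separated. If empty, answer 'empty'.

pushleft(72): [72]
popright(): []
pushright(95): [95]
popleft(): []
pushleft(25): [25]
popleft(): []
pushleft(9): [9]

Answer: 9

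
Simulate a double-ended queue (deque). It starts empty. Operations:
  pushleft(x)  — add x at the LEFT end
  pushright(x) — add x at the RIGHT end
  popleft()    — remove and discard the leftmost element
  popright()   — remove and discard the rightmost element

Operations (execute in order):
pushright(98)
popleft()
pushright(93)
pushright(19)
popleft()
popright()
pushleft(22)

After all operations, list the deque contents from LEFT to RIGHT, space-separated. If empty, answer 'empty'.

pushright(98): [98]
popleft(): []
pushright(93): [93]
pushright(19): [93, 19]
popleft(): [19]
popright(): []
pushleft(22): [22]

Answer: 22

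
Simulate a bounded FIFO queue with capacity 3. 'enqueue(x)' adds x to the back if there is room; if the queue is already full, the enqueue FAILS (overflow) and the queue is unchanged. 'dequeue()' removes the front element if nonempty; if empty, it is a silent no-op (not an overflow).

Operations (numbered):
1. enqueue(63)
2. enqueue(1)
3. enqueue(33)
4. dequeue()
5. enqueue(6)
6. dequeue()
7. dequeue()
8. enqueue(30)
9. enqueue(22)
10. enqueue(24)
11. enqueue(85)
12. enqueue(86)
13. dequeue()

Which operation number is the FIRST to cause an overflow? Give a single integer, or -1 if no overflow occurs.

Answer: 10

Derivation:
1. enqueue(63): size=1
2. enqueue(1): size=2
3. enqueue(33): size=3
4. dequeue(): size=2
5. enqueue(6): size=3
6. dequeue(): size=2
7. dequeue(): size=1
8. enqueue(30): size=2
9. enqueue(22): size=3
10. enqueue(24): size=3=cap → OVERFLOW (fail)
11. enqueue(85): size=3=cap → OVERFLOW (fail)
12. enqueue(86): size=3=cap → OVERFLOW (fail)
13. dequeue(): size=2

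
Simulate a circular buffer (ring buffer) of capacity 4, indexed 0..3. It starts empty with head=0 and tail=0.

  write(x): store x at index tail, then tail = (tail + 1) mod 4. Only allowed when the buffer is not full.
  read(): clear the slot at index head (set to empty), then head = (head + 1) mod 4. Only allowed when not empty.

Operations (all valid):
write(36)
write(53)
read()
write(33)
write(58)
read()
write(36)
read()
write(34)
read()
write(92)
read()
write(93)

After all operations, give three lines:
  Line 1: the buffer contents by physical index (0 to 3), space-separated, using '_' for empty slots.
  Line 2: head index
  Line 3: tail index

write(36): buf=[36 _ _ _], head=0, tail=1, size=1
write(53): buf=[36 53 _ _], head=0, tail=2, size=2
read(): buf=[_ 53 _ _], head=1, tail=2, size=1
write(33): buf=[_ 53 33 _], head=1, tail=3, size=2
write(58): buf=[_ 53 33 58], head=1, tail=0, size=3
read(): buf=[_ _ 33 58], head=2, tail=0, size=2
write(36): buf=[36 _ 33 58], head=2, tail=1, size=3
read(): buf=[36 _ _ 58], head=3, tail=1, size=2
write(34): buf=[36 34 _ 58], head=3, tail=2, size=3
read(): buf=[36 34 _ _], head=0, tail=2, size=2
write(92): buf=[36 34 92 _], head=0, tail=3, size=3
read(): buf=[_ 34 92 _], head=1, tail=3, size=2
write(93): buf=[_ 34 92 93], head=1, tail=0, size=3

Answer: _ 34 92 93
1
0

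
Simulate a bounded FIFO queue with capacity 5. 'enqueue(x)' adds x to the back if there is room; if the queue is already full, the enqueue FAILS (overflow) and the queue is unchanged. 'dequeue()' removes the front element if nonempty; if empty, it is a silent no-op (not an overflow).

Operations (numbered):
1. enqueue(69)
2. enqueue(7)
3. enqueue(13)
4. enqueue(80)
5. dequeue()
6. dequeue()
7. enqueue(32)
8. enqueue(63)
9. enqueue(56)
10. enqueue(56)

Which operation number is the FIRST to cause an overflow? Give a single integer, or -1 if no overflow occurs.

1. enqueue(69): size=1
2. enqueue(7): size=2
3. enqueue(13): size=3
4. enqueue(80): size=4
5. dequeue(): size=3
6. dequeue(): size=2
7. enqueue(32): size=3
8. enqueue(63): size=4
9. enqueue(56): size=5
10. enqueue(56): size=5=cap → OVERFLOW (fail)

Answer: 10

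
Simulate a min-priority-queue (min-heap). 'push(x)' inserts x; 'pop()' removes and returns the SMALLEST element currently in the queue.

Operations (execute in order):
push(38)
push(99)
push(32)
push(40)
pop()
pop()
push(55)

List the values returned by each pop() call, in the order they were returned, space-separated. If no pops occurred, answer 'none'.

push(38): heap contents = [38]
push(99): heap contents = [38, 99]
push(32): heap contents = [32, 38, 99]
push(40): heap contents = [32, 38, 40, 99]
pop() → 32: heap contents = [38, 40, 99]
pop() → 38: heap contents = [40, 99]
push(55): heap contents = [40, 55, 99]

Answer: 32 38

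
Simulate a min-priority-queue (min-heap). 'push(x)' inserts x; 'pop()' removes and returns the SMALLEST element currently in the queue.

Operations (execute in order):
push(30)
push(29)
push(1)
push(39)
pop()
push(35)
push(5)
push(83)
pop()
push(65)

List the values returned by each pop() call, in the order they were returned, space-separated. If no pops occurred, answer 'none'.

push(30): heap contents = [30]
push(29): heap contents = [29, 30]
push(1): heap contents = [1, 29, 30]
push(39): heap contents = [1, 29, 30, 39]
pop() → 1: heap contents = [29, 30, 39]
push(35): heap contents = [29, 30, 35, 39]
push(5): heap contents = [5, 29, 30, 35, 39]
push(83): heap contents = [5, 29, 30, 35, 39, 83]
pop() → 5: heap contents = [29, 30, 35, 39, 83]
push(65): heap contents = [29, 30, 35, 39, 65, 83]

Answer: 1 5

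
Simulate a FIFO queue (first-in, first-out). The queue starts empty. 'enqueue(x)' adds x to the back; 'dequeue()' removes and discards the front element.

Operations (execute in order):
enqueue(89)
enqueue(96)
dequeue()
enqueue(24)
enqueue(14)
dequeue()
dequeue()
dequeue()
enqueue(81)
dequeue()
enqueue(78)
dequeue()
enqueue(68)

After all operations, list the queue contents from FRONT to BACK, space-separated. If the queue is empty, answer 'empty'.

enqueue(89): [89]
enqueue(96): [89, 96]
dequeue(): [96]
enqueue(24): [96, 24]
enqueue(14): [96, 24, 14]
dequeue(): [24, 14]
dequeue(): [14]
dequeue(): []
enqueue(81): [81]
dequeue(): []
enqueue(78): [78]
dequeue(): []
enqueue(68): [68]

Answer: 68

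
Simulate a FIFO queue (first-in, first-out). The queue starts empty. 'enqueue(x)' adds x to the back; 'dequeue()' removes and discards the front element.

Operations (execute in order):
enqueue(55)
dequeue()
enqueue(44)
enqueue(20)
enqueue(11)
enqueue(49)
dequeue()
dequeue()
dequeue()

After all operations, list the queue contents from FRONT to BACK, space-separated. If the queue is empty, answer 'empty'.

Answer: 49

Derivation:
enqueue(55): [55]
dequeue(): []
enqueue(44): [44]
enqueue(20): [44, 20]
enqueue(11): [44, 20, 11]
enqueue(49): [44, 20, 11, 49]
dequeue(): [20, 11, 49]
dequeue(): [11, 49]
dequeue(): [49]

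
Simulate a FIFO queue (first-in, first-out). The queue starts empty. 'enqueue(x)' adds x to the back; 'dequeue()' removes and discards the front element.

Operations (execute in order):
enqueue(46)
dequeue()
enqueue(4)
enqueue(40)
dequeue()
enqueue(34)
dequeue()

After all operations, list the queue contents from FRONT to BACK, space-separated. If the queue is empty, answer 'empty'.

Answer: 34

Derivation:
enqueue(46): [46]
dequeue(): []
enqueue(4): [4]
enqueue(40): [4, 40]
dequeue(): [40]
enqueue(34): [40, 34]
dequeue(): [34]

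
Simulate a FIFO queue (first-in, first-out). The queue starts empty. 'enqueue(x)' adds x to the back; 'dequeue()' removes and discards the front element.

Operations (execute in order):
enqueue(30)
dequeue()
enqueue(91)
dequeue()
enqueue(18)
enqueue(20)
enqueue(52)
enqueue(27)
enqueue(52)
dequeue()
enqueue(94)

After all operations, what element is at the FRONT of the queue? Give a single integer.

enqueue(30): queue = [30]
dequeue(): queue = []
enqueue(91): queue = [91]
dequeue(): queue = []
enqueue(18): queue = [18]
enqueue(20): queue = [18, 20]
enqueue(52): queue = [18, 20, 52]
enqueue(27): queue = [18, 20, 52, 27]
enqueue(52): queue = [18, 20, 52, 27, 52]
dequeue(): queue = [20, 52, 27, 52]
enqueue(94): queue = [20, 52, 27, 52, 94]

Answer: 20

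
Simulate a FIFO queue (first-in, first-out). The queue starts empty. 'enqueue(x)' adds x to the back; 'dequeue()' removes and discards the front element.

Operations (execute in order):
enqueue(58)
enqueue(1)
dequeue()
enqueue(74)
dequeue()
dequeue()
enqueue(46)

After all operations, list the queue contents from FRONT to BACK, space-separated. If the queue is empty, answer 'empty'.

enqueue(58): [58]
enqueue(1): [58, 1]
dequeue(): [1]
enqueue(74): [1, 74]
dequeue(): [74]
dequeue(): []
enqueue(46): [46]

Answer: 46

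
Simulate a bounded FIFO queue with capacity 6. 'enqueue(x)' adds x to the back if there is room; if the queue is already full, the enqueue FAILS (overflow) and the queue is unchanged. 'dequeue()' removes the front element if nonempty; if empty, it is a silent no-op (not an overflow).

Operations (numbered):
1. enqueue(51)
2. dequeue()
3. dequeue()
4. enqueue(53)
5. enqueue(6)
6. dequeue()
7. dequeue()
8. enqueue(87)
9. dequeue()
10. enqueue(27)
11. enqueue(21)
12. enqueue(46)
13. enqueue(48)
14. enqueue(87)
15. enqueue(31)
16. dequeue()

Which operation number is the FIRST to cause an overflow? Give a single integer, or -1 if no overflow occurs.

Answer: -1

Derivation:
1. enqueue(51): size=1
2. dequeue(): size=0
3. dequeue(): empty, no-op, size=0
4. enqueue(53): size=1
5. enqueue(6): size=2
6. dequeue(): size=1
7. dequeue(): size=0
8. enqueue(87): size=1
9. dequeue(): size=0
10. enqueue(27): size=1
11. enqueue(21): size=2
12. enqueue(46): size=3
13. enqueue(48): size=4
14. enqueue(87): size=5
15. enqueue(31): size=6
16. dequeue(): size=5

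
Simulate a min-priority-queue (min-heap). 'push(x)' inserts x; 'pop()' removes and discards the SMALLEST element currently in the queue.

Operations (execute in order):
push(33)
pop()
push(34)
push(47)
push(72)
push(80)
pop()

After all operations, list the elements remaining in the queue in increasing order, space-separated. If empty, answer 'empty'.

Answer: 47 72 80

Derivation:
push(33): heap contents = [33]
pop() → 33: heap contents = []
push(34): heap contents = [34]
push(47): heap contents = [34, 47]
push(72): heap contents = [34, 47, 72]
push(80): heap contents = [34, 47, 72, 80]
pop() → 34: heap contents = [47, 72, 80]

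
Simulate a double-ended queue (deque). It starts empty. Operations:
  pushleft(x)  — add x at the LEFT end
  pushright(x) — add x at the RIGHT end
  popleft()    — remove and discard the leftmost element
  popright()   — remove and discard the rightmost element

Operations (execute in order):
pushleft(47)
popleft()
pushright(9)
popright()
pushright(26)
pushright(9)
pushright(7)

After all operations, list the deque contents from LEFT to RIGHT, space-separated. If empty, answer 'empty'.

pushleft(47): [47]
popleft(): []
pushright(9): [9]
popright(): []
pushright(26): [26]
pushright(9): [26, 9]
pushright(7): [26, 9, 7]

Answer: 26 9 7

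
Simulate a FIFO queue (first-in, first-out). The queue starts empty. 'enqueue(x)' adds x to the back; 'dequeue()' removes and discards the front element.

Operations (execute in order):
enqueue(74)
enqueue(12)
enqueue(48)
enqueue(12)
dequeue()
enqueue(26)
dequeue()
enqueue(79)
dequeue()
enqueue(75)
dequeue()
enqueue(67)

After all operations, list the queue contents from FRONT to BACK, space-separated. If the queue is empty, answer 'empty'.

Answer: 26 79 75 67

Derivation:
enqueue(74): [74]
enqueue(12): [74, 12]
enqueue(48): [74, 12, 48]
enqueue(12): [74, 12, 48, 12]
dequeue(): [12, 48, 12]
enqueue(26): [12, 48, 12, 26]
dequeue(): [48, 12, 26]
enqueue(79): [48, 12, 26, 79]
dequeue(): [12, 26, 79]
enqueue(75): [12, 26, 79, 75]
dequeue(): [26, 79, 75]
enqueue(67): [26, 79, 75, 67]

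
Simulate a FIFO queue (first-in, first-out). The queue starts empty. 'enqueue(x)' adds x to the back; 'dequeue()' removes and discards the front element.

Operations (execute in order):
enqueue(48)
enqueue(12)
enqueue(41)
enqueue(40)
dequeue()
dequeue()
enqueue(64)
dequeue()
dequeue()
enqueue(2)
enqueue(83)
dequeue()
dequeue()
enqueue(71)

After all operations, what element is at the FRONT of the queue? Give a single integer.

enqueue(48): queue = [48]
enqueue(12): queue = [48, 12]
enqueue(41): queue = [48, 12, 41]
enqueue(40): queue = [48, 12, 41, 40]
dequeue(): queue = [12, 41, 40]
dequeue(): queue = [41, 40]
enqueue(64): queue = [41, 40, 64]
dequeue(): queue = [40, 64]
dequeue(): queue = [64]
enqueue(2): queue = [64, 2]
enqueue(83): queue = [64, 2, 83]
dequeue(): queue = [2, 83]
dequeue(): queue = [83]
enqueue(71): queue = [83, 71]

Answer: 83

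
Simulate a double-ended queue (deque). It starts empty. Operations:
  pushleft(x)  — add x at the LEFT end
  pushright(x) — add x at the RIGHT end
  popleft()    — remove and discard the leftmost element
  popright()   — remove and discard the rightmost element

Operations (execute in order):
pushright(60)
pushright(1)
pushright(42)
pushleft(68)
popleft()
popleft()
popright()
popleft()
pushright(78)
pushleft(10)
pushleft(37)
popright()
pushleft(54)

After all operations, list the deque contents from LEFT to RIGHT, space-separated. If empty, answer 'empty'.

pushright(60): [60]
pushright(1): [60, 1]
pushright(42): [60, 1, 42]
pushleft(68): [68, 60, 1, 42]
popleft(): [60, 1, 42]
popleft(): [1, 42]
popright(): [1]
popleft(): []
pushright(78): [78]
pushleft(10): [10, 78]
pushleft(37): [37, 10, 78]
popright(): [37, 10]
pushleft(54): [54, 37, 10]

Answer: 54 37 10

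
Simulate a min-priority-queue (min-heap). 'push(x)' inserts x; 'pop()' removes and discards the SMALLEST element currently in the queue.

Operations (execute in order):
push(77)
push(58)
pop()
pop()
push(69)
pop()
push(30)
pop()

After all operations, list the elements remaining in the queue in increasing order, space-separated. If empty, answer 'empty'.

push(77): heap contents = [77]
push(58): heap contents = [58, 77]
pop() → 58: heap contents = [77]
pop() → 77: heap contents = []
push(69): heap contents = [69]
pop() → 69: heap contents = []
push(30): heap contents = [30]
pop() → 30: heap contents = []

Answer: empty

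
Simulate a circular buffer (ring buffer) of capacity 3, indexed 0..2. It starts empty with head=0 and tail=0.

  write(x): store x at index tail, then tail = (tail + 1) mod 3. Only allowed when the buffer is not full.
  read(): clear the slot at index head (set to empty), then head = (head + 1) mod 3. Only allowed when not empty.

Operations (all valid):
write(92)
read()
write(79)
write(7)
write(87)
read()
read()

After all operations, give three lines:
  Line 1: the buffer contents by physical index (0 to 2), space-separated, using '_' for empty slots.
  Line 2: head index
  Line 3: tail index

write(92): buf=[92 _ _], head=0, tail=1, size=1
read(): buf=[_ _ _], head=1, tail=1, size=0
write(79): buf=[_ 79 _], head=1, tail=2, size=1
write(7): buf=[_ 79 7], head=1, tail=0, size=2
write(87): buf=[87 79 7], head=1, tail=1, size=3
read(): buf=[87 _ 7], head=2, tail=1, size=2
read(): buf=[87 _ _], head=0, tail=1, size=1

Answer: 87 _ _
0
1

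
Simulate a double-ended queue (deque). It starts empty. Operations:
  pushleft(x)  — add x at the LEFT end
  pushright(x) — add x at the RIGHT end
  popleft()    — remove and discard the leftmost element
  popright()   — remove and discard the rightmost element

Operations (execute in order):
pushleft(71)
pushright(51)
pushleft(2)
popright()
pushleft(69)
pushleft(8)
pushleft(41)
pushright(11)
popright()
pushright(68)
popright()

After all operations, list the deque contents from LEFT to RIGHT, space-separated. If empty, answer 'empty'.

Answer: 41 8 69 2 71

Derivation:
pushleft(71): [71]
pushright(51): [71, 51]
pushleft(2): [2, 71, 51]
popright(): [2, 71]
pushleft(69): [69, 2, 71]
pushleft(8): [8, 69, 2, 71]
pushleft(41): [41, 8, 69, 2, 71]
pushright(11): [41, 8, 69, 2, 71, 11]
popright(): [41, 8, 69, 2, 71]
pushright(68): [41, 8, 69, 2, 71, 68]
popright(): [41, 8, 69, 2, 71]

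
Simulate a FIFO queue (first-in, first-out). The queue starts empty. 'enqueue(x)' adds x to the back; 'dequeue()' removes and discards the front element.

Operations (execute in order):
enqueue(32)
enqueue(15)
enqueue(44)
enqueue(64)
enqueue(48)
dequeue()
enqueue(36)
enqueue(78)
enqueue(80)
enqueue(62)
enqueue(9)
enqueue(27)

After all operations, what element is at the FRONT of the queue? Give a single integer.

enqueue(32): queue = [32]
enqueue(15): queue = [32, 15]
enqueue(44): queue = [32, 15, 44]
enqueue(64): queue = [32, 15, 44, 64]
enqueue(48): queue = [32, 15, 44, 64, 48]
dequeue(): queue = [15, 44, 64, 48]
enqueue(36): queue = [15, 44, 64, 48, 36]
enqueue(78): queue = [15, 44, 64, 48, 36, 78]
enqueue(80): queue = [15, 44, 64, 48, 36, 78, 80]
enqueue(62): queue = [15, 44, 64, 48, 36, 78, 80, 62]
enqueue(9): queue = [15, 44, 64, 48, 36, 78, 80, 62, 9]
enqueue(27): queue = [15, 44, 64, 48, 36, 78, 80, 62, 9, 27]

Answer: 15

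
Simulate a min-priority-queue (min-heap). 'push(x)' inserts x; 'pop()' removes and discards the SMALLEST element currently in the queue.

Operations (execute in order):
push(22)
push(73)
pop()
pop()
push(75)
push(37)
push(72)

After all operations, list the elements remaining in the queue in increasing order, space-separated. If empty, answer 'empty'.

Answer: 37 72 75

Derivation:
push(22): heap contents = [22]
push(73): heap contents = [22, 73]
pop() → 22: heap contents = [73]
pop() → 73: heap contents = []
push(75): heap contents = [75]
push(37): heap contents = [37, 75]
push(72): heap contents = [37, 72, 75]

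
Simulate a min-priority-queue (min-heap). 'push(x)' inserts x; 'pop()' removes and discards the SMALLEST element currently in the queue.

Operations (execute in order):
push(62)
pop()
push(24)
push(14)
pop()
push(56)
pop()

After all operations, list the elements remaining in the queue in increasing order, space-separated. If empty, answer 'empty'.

push(62): heap contents = [62]
pop() → 62: heap contents = []
push(24): heap contents = [24]
push(14): heap contents = [14, 24]
pop() → 14: heap contents = [24]
push(56): heap contents = [24, 56]
pop() → 24: heap contents = [56]

Answer: 56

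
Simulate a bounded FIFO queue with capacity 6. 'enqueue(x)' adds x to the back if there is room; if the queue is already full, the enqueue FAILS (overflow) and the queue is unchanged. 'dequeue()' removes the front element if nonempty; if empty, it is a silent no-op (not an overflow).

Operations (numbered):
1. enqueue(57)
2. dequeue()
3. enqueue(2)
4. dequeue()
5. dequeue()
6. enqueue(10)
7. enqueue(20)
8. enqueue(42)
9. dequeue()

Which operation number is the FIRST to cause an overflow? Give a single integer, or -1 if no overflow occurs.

1. enqueue(57): size=1
2. dequeue(): size=0
3. enqueue(2): size=1
4. dequeue(): size=0
5. dequeue(): empty, no-op, size=0
6. enqueue(10): size=1
7. enqueue(20): size=2
8. enqueue(42): size=3
9. dequeue(): size=2

Answer: -1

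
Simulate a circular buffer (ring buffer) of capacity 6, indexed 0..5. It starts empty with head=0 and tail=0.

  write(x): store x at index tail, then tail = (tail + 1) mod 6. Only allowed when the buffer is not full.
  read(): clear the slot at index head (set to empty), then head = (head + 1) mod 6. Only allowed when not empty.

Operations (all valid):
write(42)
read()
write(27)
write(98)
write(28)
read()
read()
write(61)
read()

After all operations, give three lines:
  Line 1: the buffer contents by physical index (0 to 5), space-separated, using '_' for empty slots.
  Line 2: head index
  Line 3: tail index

write(42): buf=[42 _ _ _ _ _], head=0, tail=1, size=1
read(): buf=[_ _ _ _ _ _], head=1, tail=1, size=0
write(27): buf=[_ 27 _ _ _ _], head=1, tail=2, size=1
write(98): buf=[_ 27 98 _ _ _], head=1, tail=3, size=2
write(28): buf=[_ 27 98 28 _ _], head=1, tail=4, size=3
read(): buf=[_ _ 98 28 _ _], head=2, tail=4, size=2
read(): buf=[_ _ _ 28 _ _], head=3, tail=4, size=1
write(61): buf=[_ _ _ 28 61 _], head=3, tail=5, size=2
read(): buf=[_ _ _ _ 61 _], head=4, tail=5, size=1

Answer: _ _ _ _ 61 _
4
5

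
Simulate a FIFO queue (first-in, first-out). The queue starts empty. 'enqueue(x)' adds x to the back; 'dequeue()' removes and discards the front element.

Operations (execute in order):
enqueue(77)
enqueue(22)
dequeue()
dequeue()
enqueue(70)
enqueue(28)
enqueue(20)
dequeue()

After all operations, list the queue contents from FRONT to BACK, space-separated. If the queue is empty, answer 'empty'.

enqueue(77): [77]
enqueue(22): [77, 22]
dequeue(): [22]
dequeue(): []
enqueue(70): [70]
enqueue(28): [70, 28]
enqueue(20): [70, 28, 20]
dequeue(): [28, 20]

Answer: 28 20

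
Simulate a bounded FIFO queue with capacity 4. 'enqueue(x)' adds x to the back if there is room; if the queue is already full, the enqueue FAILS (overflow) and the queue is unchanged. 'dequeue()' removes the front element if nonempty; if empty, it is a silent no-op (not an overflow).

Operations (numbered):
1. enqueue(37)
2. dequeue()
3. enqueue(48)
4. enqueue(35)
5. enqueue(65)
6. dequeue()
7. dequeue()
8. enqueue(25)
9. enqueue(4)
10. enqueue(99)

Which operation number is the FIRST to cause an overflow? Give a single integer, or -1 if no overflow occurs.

Answer: -1

Derivation:
1. enqueue(37): size=1
2. dequeue(): size=0
3. enqueue(48): size=1
4. enqueue(35): size=2
5. enqueue(65): size=3
6. dequeue(): size=2
7. dequeue(): size=1
8. enqueue(25): size=2
9. enqueue(4): size=3
10. enqueue(99): size=4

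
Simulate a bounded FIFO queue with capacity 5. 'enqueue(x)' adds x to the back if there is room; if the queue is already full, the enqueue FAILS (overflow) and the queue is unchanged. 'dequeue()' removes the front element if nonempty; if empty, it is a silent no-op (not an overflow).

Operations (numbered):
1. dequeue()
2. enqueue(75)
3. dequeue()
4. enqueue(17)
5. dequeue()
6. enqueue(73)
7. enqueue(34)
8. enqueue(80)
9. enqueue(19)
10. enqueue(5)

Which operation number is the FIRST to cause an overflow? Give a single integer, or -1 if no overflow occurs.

Answer: -1

Derivation:
1. dequeue(): empty, no-op, size=0
2. enqueue(75): size=1
3. dequeue(): size=0
4. enqueue(17): size=1
5. dequeue(): size=0
6. enqueue(73): size=1
7. enqueue(34): size=2
8. enqueue(80): size=3
9. enqueue(19): size=4
10. enqueue(5): size=5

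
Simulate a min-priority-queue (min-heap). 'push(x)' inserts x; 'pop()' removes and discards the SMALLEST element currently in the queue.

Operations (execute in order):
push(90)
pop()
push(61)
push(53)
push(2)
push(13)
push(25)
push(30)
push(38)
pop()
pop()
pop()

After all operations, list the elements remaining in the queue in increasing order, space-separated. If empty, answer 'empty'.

Answer: 30 38 53 61

Derivation:
push(90): heap contents = [90]
pop() → 90: heap contents = []
push(61): heap contents = [61]
push(53): heap contents = [53, 61]
push(2): heap contents = [2, 53, 61]
push(13): heap contents = [2, 13, 53, 61]
push(25): heap contents = [2, 13, 25, 53, 61]
push(30): heap contents = [2, 13, 25, 30, 53, 61]
push(38): heap contents = [2, 13, 25, 30, 38, 53, 61]
pop() → 2: heap contents = [13, 25, 30, 38, 53, 61]
pop() → 13: heap contents = [25, 30, 38, 53, 61]
pop() → 25: heap contents = [30, 38, 53, 61]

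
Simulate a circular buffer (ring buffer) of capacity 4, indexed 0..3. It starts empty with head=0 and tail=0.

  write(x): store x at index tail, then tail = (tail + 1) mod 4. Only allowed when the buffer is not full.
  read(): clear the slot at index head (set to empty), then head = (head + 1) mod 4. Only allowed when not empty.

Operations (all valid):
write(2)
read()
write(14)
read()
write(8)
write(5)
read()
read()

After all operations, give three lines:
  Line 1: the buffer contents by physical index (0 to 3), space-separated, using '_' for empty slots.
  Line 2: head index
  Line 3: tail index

write(2): buf=[2 _ _ _], head=0, tail=1, size=1
read(): buf=[_ _ _ _], head=1, tail=1, size=0
write(14): buf=[_ 14 _ _], head=1, tail=2, size=1
read(): buf=[_ _ _ _], head=2, tail=2, size=0
write(8): buf=[_ _ 8 _], head=2, tail=3, size=1
write(5): buf=[_ _ 8 5], head=2, tail=0, size=2
read(): buf=[_ _ _ 5], head=3, tail=0, size=1
read(): buf=[_ _ _ _], head=0, tail=0, size=0

Answer: _ _ _ _
0
0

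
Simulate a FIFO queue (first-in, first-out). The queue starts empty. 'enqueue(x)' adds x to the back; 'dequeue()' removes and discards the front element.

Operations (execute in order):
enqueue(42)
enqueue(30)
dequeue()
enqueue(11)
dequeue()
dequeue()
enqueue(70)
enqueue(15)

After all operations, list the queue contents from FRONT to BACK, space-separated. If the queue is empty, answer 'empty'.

Answer: 70 15

Derivation:
enqueue(42): [42]
enqueue(30): [42, 30]
dequeue(): [30]
enqueue(11): [30, 11]
dequeue(): [11]
dequeue(): []
enqueue(70): [70]
enqueue(15): [70, 15]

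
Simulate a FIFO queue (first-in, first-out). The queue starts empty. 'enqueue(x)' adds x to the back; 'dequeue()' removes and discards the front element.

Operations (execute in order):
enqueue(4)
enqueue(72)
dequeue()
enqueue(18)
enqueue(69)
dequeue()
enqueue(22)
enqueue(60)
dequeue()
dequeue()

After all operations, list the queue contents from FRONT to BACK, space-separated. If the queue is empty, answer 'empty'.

Answer: 22 60

Derivation:
enqueue(4): [4]
enqueue(72): [4, 72]
dequeue(): [72]
enqueue(18): [72, 18]
enqueue(69): [72, 18, 69]
dequeue(): [18, 69]
enqueue(22): [18, 69, 22]
enqueue(60): [18, 69, 22, 60]
dequeue(): [69, 22, 60]
dequeue(): [22, 60]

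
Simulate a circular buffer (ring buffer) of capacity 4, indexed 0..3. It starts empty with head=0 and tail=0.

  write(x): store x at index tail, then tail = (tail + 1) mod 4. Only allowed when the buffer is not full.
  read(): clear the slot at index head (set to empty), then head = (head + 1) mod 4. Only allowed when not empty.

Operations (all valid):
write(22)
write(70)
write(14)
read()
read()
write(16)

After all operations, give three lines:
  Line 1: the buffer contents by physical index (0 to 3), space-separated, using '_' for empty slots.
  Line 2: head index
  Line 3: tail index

write(22): buf=[22 _ _ _], head=0, tail=1, size=1
write(70): buf=[22 70 _ _], head=0, tail=2, size=2
write(14): buf=[22 70 14 _], head=0, tail=3, size=3
read(): buf=[_ 70 14 _], head=1, tail=3, size=2
read(): buf=[_ _ 14 _], head=2, tail=3, size=1
write(16): buf=[_ _ 14 16], head=2, tail=0, size=2

Answer: _ _ 14 16
2
0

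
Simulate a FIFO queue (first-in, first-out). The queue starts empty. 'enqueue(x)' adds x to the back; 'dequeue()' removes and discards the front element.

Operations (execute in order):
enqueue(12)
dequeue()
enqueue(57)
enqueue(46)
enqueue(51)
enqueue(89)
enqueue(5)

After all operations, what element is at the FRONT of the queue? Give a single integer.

Answer: 57

Derivation:
enqueue(12): queue = [12]
dequeue(): queue = []
enqueue(57): queue = [57]
enqueue(46): queue = [57, 46]
enqueue(51): queue = [57, 46, 51]
enqueue(89): queue = [57, 46, 51, 89]
enqueue(5): queue = [57, 46, 51, 89, 5]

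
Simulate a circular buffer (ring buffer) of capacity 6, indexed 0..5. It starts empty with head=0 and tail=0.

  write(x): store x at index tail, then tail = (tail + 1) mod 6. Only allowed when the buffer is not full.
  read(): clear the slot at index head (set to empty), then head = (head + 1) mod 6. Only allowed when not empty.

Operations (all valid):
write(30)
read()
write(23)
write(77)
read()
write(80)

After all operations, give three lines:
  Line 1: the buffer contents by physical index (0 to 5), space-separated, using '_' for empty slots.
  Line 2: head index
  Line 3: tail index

write(30): buf=[30 _ _ _ _ _], head=0, tail=1, size=1
read(): buf=[_ _ _ _ _ _], head=1, tail=1, size=0
write(23): buf=[_ 23 _ _ _ _], head=1, tail=2, size=1
write(77): buf=[_ 23 77 _ _ _], head=1, tail=3, size=2
read(): buf=[_ _ 77 _ _ _], head=2, tail=3, size=1
write(80): buf=[_ _ 77 80 _ _], head=2, tail=4, size=2

Answer: _ _ 77 80 _ _
2
4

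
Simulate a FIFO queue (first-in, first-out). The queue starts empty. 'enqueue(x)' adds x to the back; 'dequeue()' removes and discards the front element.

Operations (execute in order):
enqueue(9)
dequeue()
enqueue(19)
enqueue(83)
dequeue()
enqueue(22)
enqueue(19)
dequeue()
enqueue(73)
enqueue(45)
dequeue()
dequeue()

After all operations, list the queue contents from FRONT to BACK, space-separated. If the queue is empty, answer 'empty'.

Answer: 73 45

Derivation:
enqueue(9): [9]
dequeue(): []
enqueue(19): [19]
enqueue(83): [19, 83]
dequeue(): [83]
enqueue(22): [83, 22]
enqueue(19): [83, 22, 19]
dequeue(): [22, 19]
enqueue(73): [22, 19, 73]
enqueue(45): [22, 19, 73, 45]
dequeue(): [19, 73, 45]
dequeue(): [73, 45]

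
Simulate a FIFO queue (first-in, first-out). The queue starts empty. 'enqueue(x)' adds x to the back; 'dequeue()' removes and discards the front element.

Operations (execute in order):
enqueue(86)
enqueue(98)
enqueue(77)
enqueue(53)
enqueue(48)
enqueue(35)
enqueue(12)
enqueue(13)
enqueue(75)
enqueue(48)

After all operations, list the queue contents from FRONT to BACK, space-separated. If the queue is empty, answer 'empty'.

enqueue(86): [86]
enqueue(98): [86, 98]
enqueue(77): [86, 98, 77]
enqueue(53): [86, 98, 77, 53]
enqueue(48): [86, 98, 77, 53, 48]
enqueue(35): [86, 98, 77, 53, 48, 35]
enqueue(12): [86, 98, 77, 53, 48, 35, 12]
enqueue(13): [86, 98, 77, 53, 48, 35, 12, 13]
enqueue(75): [86, 98, 77, 53, 48, 35, 12, 13, 75]
enqueue(48): [86, 98, 77, 53, 48, 35, 12, 13, 75, 48]

Answer: 86 98 77 53 48 35 12 13 75 48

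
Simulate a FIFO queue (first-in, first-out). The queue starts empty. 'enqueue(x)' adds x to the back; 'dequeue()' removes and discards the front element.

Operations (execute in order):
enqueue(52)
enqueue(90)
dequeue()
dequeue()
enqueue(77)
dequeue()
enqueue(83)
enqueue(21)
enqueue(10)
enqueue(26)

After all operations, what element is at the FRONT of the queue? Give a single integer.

enqueue(52): queue = [52]
enqueue(90): queue = [52, 90]
dequeue(): queue = [90]
dequeue(): queue = []
enqueue(77): queue = [77]
dequeue(): queue = []
enqueue(83): queue = [83]
enqueue(21): queue = [83, 21]
enqueue(10): queue = [83, 21, 10]
enqueue(26): queue = [83, 21, 10, 26]

Answer: 83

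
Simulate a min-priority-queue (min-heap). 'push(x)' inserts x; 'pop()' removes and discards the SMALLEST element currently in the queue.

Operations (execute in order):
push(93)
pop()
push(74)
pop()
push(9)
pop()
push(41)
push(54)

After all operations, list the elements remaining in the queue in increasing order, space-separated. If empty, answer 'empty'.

Answer: 41 54

Derivation:
push(93): heap contents = [93]
pop() → 93: heap contents = []
push(74): heap contents = [74]
pop() → 74: heap contents = []
push(9): heap contents = [9]
pop() → 9: heap contents = []
push(41): heap contents = [41]
push(54): heap contents = [41, 54]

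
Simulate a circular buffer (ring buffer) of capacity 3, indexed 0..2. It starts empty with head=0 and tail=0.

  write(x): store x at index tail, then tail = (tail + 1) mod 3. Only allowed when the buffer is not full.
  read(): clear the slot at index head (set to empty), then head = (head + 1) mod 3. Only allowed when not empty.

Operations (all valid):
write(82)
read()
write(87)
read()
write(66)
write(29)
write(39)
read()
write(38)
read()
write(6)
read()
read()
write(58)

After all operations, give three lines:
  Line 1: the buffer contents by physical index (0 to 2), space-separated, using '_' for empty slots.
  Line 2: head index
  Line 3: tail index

Answer: 6 58 _
0
2

Derivation:
write(82): buf=[82 _ _], head=0, tail=1, size=1
read(): buf=[_ _ _], head=1, tail=1, size=0
write(87): buf=[_ 87 _], head=1, tail=2, size=1
read(): buf=[_ _ _], head=2, tail=2, size=0
write(66): buf=[_ _ 66], head=2, tail=0, size=1
write(29): buf=[29 _ 66], head=2, tail=1, size=2
write(39): buf=[29 39 66], head=2, tail=2, size=3
read(): buf=[29 39 _], head=0, tail=2, size=2
write(38): buf=[29 39 38], head=0, tail=0, size=3
read(): buf=[_ 39 38], head=1, tail=0, size=2
write(6): buf=[6 39 38], head=1, tail=1, size=3
read(): buf=[6 _ 38], head=2, tail=1, size=2
read(): buf=[6 _ _], head=0, tail=1, size=1
write(58): buf=[6 58 _], head=0, tail=2, size=2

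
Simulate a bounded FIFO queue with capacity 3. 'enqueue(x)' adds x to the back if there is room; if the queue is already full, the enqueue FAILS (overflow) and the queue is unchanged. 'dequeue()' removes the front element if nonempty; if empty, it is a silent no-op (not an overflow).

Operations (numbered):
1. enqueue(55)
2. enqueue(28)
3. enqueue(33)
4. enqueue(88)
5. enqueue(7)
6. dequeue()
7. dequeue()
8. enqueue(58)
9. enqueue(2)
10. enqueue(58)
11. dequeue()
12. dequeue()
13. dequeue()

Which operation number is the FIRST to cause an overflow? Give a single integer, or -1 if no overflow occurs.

Answer: 4

Derivation:
1. enqueue(55): size=1
2. enqueue(28): size=2
3. enqueue(33): size=3
4. enqueue(88): size=3=cap → OVERFLOW (fail)
5. enqueue(7): size=3=cap → OVERFLOW (fail)
6. dequeue(): size=2
7. dequeue(): size=1
8. enqueue(58): size=2
9. enqueue(2): size=3
10. enqueue(58): size=3=cap → OVERFLOW (fail)
11. dequeue(): size=2
12. dequeue(): size=1
13. dequeue(): size=0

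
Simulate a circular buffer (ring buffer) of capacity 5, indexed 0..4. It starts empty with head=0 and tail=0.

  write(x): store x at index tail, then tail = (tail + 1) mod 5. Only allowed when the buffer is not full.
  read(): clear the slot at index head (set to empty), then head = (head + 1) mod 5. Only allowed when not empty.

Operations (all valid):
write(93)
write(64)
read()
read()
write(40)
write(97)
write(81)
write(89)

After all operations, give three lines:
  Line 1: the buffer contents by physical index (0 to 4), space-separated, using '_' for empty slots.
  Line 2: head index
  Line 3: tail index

Answer: 89 _ 40 97 81
2
1

Derivation:
write(93): buf=[93 _ _ _ _], head=0, tail=1, size=1
write(64): buf=[93 64 _ _ _], head=0, tail=2, size=2
read(): buf=[_ 64 _ _ _], head=1, tail=2, size=1
read(): buf=[_ _ _ _ _], head=2, tail=2, size=0
write(40): buf=[_ _ 40 _ _], head=2, tail=3, size=1
write(97): buf=[_ _ 40 97 _], head=2, tail=4, size=2
write(81): buf=[_ _ 40 97 81], head=2, tail=0, size=3
write(89): buf=[89 _ 40 97 81], head=2, tail=1, size=4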